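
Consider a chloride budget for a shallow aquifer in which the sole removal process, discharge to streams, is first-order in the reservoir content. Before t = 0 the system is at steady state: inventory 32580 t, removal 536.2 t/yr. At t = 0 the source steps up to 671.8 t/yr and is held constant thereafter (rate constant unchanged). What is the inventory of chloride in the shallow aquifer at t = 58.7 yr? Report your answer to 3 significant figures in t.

Residence time τ = M₀/F₀ = 60.76 yr. The eventual steady state is M_∞ = M₀·(F₁/F₀) = 32580 × 671.8/536.2 = 40819 t.
The anomaly ΔM(t) = M(t) − M_∞ decays as ΔM₀·e^(−t/τ) with ΔM₀ = 32580 − 40819 = −8239 t.
At t = 58.7 yr, e^(−t/τ) = e^(−0.9661) = 0.3806, so ΔM = −3136 t and M = 40819 − 3136 = 37684 t.

37700 t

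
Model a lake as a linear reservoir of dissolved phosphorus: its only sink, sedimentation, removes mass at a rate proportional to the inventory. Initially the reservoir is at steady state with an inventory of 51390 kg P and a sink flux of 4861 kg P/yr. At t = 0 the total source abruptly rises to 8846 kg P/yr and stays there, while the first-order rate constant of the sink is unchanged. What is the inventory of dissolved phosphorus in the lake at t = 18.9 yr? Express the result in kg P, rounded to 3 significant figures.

86500 kg P

Residence time τ = M₀/F₀ = 10.57 yr. The eventual steady state is M_∞ = M₀·(F₁/F₀) = 51390 × 8846/4861 = 93519 kg P.
The anomaly ΔM(t) = M(t) − M_∞ decays as ΔM₀·e^(−t/τ) with ΔM₀ = 51390 − 93519 = −42130 kg P.
At t = 18.9 yr, e^(−t/τ) = e^(−1.788) = 0.1673, so ΔM = −7050 kg P and M = 93519 − 7050 = 86469 kg P.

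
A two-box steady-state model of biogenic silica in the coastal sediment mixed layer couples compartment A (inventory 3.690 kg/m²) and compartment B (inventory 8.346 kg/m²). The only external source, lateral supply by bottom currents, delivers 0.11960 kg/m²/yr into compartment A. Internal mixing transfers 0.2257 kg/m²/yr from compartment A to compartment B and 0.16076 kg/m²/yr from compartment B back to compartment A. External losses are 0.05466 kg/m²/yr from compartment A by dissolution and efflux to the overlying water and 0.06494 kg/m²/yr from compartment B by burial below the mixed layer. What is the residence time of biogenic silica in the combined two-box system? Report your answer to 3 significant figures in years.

For the system as a whole, the A↔B exchange is internal and contributes nothing to the throughput; only the external sinks remove mass.
M_total = 3.690 + 8.346 = 12.036 kg/m².
ΣF_external_out = 0.05466 + 0.06494 = 0.11960 kg/m²/yr.
τ = M_total / ΣF_ext = 12.036 / 0.11960 = 100.6 yr.

101 yr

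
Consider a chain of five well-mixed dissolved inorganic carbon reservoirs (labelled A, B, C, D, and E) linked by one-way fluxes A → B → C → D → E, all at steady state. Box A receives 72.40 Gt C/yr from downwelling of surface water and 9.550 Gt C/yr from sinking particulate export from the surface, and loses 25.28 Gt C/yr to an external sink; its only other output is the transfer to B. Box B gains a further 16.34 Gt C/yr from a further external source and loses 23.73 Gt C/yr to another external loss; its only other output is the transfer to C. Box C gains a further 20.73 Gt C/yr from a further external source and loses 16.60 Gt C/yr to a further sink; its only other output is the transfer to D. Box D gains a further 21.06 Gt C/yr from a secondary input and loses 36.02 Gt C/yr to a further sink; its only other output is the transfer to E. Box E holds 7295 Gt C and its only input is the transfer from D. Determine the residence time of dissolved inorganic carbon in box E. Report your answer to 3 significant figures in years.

Box A: F(A→B) = (72.40 + 9.550) − 25.28 = 56.670 Gt C/yr.
Box B: F(B→C) = (56.670 + 16.34) − 23.73 = 49.280 Gt C/yr.
Box C: F(C→D) = (49.280 + 20.73) − 16.60 = 53.410 Gt C/yr.
Box D: F(D→E) = (53.410 + 21.06) − 36.02 = 38.450 Gt C/yr.
Box E throughput = its input = 38.450 Gt C/yr; τ = 7295 / 38.450 = 189.7 yr.

190 yr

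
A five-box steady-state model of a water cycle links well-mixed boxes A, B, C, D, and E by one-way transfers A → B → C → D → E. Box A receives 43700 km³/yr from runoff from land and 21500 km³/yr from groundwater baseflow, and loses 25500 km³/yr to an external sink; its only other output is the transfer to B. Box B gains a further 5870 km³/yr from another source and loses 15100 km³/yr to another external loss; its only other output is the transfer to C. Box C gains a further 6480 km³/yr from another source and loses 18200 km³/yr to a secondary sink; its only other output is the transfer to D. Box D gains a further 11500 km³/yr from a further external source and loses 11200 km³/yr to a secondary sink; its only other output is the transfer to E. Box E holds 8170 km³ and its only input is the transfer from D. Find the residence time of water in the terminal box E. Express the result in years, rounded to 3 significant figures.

0.429 yr

Box A: F(A→B) = (43700 + 21500) − 25500 = 39700 km³/yr.
Box B: F(B→C) = (39700 + 5870) − 15100 = 30470 km³/yr.
Box C: F(C→D) = (30470 + 6480) − 18200 = 18750 km³/yr.
Box D: F(D→E) = (18750 + 11500) − 11200 = 19050 km³/yr.
Box E throughput = its input = 19050 km³/yr; τ = 8170 / 19050 = 0.4289 yr.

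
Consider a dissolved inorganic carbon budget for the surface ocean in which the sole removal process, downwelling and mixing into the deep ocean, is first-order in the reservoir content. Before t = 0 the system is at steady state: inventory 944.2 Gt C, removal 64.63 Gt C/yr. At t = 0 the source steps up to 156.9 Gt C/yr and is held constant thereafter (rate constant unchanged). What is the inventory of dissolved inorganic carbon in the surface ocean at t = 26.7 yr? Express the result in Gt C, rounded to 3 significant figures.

2080 Gt C

The sink rate constant is k = F₀/M₀ = 64.63/944.2 = 0.06845 yr⁻¹.
Solving dM/dt = F₁ − kM with M(0) = M₀ gives M(t) = F₁/k + (M₀ − F₁/k)·e^(−kt).
F₁/k = 156.9/0.06845 = 2292.2 Gt C; kt = 0.06845 × 26.7 = 1.828, e^(−kt) = 0.1608.
M(26.7) = 2292.2 + (944.2 − 2292.2) × 0.1608 = 2292.2 − 216.8 = 2075.4 Gt C.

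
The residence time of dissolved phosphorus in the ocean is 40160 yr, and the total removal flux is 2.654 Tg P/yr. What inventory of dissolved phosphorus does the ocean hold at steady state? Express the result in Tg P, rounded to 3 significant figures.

τ = M/F ⇒ M = τ × F = 40160 × 2.654 = 106600 Tg P.

107000 Tg P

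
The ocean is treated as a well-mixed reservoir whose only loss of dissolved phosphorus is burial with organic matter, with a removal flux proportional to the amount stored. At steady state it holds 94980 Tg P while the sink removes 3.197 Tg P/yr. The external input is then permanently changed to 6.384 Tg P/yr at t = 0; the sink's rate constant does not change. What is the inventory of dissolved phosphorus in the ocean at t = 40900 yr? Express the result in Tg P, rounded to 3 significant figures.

166000 Tg P

τ = M₀/F₀ = 94980/3.197 = 29710 yr; rate constant k = 1/τ.
New steady state M_∞ = F₁/k = F₁·τ = 6.384 × 29710 = 189660 Tg P.
M(t) = M_∞ + (M₀ − M_∞)·e^(−t/τ); t/τ = 40900/29710 = 1.377, so e^(−t/τ) = 0.2524.
M(t) = 189660 − 94680 × 0.2524 = 165760 Tg P.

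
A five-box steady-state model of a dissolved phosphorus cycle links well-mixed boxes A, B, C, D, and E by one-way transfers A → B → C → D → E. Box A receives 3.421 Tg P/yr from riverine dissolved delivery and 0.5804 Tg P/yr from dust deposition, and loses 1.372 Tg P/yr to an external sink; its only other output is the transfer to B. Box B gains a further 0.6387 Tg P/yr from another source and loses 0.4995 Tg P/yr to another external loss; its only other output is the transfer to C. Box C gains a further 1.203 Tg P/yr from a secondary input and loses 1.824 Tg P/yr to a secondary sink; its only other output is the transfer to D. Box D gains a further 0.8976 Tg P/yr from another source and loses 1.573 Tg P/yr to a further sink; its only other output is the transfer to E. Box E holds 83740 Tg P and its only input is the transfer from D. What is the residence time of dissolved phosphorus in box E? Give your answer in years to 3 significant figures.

56900 yr

Box A: F(A→B) = (3.421 + 0.5804) − 1.372 = 2.6294 Tg P/yr.
Box B: F(B→C) = (2.6294 + 0.6387) − 0.4995 = 2.7686 Tg P/yr.
Box C: F(C→D) = (2.7686 + 1.203) − 1.824 = 2.1476 Tg P/yr.
Box D: F(D→E) = (2.1476 + 0.8976) − 1.573 = 1.4722 Tg P/yr.
Box E throughput = its input = 1.4722 Tg P/yr; τ = 83740 / 1.4722 = 56880 yr.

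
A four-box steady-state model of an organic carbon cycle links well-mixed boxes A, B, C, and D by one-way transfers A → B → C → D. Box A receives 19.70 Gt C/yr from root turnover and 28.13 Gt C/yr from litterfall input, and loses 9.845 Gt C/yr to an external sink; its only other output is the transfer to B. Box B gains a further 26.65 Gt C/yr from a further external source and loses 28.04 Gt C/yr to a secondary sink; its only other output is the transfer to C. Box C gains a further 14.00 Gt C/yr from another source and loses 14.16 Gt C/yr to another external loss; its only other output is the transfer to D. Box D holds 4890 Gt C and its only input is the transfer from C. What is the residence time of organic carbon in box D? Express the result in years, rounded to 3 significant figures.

Box A: F(A→B) = (19.70 + 28.13) − 9.845 = 37.985 Gt C/yr.
Box B: F(B→C) = (37.985 + 26.65) − 28.04 = 36.595 Gt C/yr.
Box C: F(C→D) = (36.595 + 14.00) − 14.16 = 36.435 Gt C/yr.
Box D throughput = its input = 36.435 Gt C/yr; τ = 4890 / 36.435 = 134.2 yr.

134 yr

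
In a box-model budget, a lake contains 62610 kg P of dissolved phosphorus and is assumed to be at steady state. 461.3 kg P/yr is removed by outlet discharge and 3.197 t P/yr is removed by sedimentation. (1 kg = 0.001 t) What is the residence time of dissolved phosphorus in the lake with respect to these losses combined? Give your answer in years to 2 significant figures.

Convert the sedimentation flux: 3.197 t P/yr = 3197 kg P/yr.
Total removal = 461.3 + 3197 = 3658.3 kg P/yr.
τ = M / ΣF_out = 62610 / 3658.3 = 17.11 yr.

17 yr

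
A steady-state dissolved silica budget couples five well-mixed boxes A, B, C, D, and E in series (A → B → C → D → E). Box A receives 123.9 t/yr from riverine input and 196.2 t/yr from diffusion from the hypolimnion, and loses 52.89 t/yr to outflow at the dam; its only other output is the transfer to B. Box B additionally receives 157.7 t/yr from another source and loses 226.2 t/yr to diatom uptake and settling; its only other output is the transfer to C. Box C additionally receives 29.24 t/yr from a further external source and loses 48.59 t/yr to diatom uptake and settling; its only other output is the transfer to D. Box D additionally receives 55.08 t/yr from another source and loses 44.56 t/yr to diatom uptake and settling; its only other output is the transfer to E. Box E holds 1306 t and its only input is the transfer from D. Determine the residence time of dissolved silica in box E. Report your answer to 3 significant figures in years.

6.88 yr

Box A: F(A→B) = (123.9 + 196.2) − 52.89 = 267.21 t/yr.
Box B: F(B→C) = (267.21 + 157.7) − 226.2 = 198.71 t/yr.
Box C: F(C→D) = (198.71 + 29.24) − 48.59 = 179.36 t/yr.
Box D: F(D→E) = (179.36 + 55.08) − 44.56 = 189.88 t/yr.
Box E throughput = its input = 189.88 t/yr; τ = 1306 / 189.88 = 6.878 yr.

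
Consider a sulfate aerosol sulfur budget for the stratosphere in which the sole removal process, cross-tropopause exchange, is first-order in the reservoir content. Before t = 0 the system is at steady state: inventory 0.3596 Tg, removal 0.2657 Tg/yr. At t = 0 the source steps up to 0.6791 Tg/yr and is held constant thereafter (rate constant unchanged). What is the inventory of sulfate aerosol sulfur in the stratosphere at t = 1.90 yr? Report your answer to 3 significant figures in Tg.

The sink rate constant is k = F₀/M₀ = 0.2657/0.3596 = 0.7389 yr⁻¹.
Solving dM/dt = F₁ − kM with M(0) = M₀ gives M(t) = F₁/k + (M₀ − F₁/k)·e^(−kt).
F₁/k = 0.6791/0.7389 = 0.91910 Tg; kt = 0.7389 × 1.90 = 1.404, e^(−kt) = 0.2456.
M(1.90) = 0.91910 + (0.3596 − 0.91910) × 0.2456 = 0.91910 − 0.1374 = 0.78166 Tg.

0.782 Tg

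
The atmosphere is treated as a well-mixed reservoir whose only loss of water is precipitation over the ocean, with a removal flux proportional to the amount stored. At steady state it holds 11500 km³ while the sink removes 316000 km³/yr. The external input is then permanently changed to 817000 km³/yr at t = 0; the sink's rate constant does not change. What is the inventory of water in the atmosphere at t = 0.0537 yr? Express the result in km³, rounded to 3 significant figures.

25600 km³

The sink rate constant is k = F₀/M₀ = 316000/11500 = 27.48 yr⁻¹.
Solving dM/dt = F₁ − kM with M(0) = M₀ gives M(t) = F₁/k + (M₀ − F₁/k)·e^(−kt).
F₁/k = 817000/27.48 = 29733 km³; kt = 27.48 × 0.0537 = 1.476, e^(−kt) = 0.2286.
M(0.0537) = 29733 + (11500 − 29733) × 0.2286 = 29733 − 4169 = 25564 km³.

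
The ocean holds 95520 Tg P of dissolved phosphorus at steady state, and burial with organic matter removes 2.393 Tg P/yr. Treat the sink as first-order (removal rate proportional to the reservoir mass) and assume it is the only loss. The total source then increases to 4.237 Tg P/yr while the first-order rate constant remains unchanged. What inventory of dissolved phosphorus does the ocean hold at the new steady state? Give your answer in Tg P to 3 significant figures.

169000 Tg P

Rate constant k = F/M = 2.393 / 95520 = 2.505×10^-5 yr⁻¹.
At the new steady state, source = k·M_new ⇒ M_new = 4.237 / 2.505×10^-5 = 169100 Tg P.
(Equivalently M_new = M × F_new/F_old = 95520 × 4.237/2.393.)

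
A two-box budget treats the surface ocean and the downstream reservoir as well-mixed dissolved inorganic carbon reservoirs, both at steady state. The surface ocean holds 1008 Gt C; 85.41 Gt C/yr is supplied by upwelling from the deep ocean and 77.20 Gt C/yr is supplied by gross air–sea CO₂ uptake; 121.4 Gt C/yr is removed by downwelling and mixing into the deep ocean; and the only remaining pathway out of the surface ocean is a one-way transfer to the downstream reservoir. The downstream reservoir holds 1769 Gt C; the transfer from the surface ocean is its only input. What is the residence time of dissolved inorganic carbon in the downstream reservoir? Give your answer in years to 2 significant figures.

Balance the surface ocean: ΣF_in = 85.41 + 77.20 = 162.61 Gt C/yr.
Transfer to the downstream reservoir = ΣF_in − (121.4) = 41.210 Gt C/yr.
At steady state the output of the downstream reservoir equals its input, 41.210 Gt C/yr.
τ = M / F = 1769 / 41.210 = 42.93 yr.

43 yr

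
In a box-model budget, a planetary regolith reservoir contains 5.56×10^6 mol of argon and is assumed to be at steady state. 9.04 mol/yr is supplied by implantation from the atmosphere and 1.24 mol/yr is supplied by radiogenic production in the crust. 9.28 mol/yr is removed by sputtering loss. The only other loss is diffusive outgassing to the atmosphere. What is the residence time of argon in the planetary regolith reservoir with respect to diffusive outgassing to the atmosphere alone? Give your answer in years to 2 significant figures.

5.6×10^6 yr

At steady state ΣF_in = ΣF_out.
ΣF_in = 9.04 + 1.24 = 10.280 mol/yr.
Diffusive outgassing to the atmosphere flux = ΣF_in − (9.28) = 10.280 − 9.280 = 1.000 mol/yr.
τ = M / F = 5.56×10^6 / 1.000 = 5.560×10^6 yr.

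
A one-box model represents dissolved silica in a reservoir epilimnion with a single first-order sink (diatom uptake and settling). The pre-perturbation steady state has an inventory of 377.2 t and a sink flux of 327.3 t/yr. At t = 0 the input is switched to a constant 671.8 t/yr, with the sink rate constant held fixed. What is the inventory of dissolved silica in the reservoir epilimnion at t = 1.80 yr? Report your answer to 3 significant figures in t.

Residence time τ = M₀/F₀ = 1.152 yr. The eventual steady state is M_∞ = M₀·(F₁/F₀) = 377.2 × 671.8/327.3 = 774.22 t.
The anomaly ΔM(t) = M(t) − M_∞ decays as ΔM₀·e^(−t/τ) with ΔM₀ = 377.2 − 774.22 = −397.0 t.
At t = 1.80 yr, e^(−t/τ) = e^(−1.562) = 0.2097, so ΔM = −83.27 t and M = 774.22 − 83.27 = 690.95 t.

691 t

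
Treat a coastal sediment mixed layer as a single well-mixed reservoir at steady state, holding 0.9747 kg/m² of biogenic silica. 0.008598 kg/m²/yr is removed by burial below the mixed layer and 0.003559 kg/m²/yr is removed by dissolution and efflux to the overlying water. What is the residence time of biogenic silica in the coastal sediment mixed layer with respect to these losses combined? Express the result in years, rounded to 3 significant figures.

80.2 yr

Total removal = 0.008598 + 0.003559 = 0.012157 kg/m²/yr.
τ = M / ΣF_out = 0.9747 / 0.012157 = 80.18 yr.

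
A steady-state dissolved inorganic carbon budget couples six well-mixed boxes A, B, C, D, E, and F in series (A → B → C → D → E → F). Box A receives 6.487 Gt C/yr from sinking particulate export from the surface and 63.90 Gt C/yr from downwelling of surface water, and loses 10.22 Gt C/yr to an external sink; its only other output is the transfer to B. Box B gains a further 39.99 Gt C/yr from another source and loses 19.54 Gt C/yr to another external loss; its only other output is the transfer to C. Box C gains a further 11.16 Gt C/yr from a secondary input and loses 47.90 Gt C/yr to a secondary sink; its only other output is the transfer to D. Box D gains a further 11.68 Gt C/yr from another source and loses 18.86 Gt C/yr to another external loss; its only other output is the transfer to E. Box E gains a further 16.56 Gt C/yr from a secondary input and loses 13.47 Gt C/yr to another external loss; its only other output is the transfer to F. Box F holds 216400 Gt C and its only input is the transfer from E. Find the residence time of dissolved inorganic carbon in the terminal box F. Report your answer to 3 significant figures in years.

5440 yr

Box A: F(A→B) = (6.487 + 63.90) − 10.22 = 60.167 Gt C/yr.
Box B: F(B→C) = (60.167 + 39.99) − 19.54 = 80.617 Gt C/yr.
Box C: F(C→D) = (80.617 + 11.16) − 47.90 = 43.877 Gt C/yr.
Box D: F(D→E) = (43.877 + 11.68) − 18.86 = 36.697 Gt C/yr.
Box E: F(E→F) = (36.697 + 16.56) − 13.47 = 39.787 Gt C/yr.
Box F throughput = its input = 39.787 Gt C/yr; τ = 216400 / 39.787 = 5439 yr.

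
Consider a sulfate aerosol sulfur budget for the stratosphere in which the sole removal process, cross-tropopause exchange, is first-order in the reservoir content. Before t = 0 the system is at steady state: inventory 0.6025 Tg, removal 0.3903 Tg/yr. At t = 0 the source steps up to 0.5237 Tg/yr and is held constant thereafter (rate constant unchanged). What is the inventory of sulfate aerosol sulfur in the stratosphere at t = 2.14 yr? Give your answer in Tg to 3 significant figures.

τ = M₀/F₀ = 0.6025/0.3903 = 1.544 yr; rate constant k = 1/τ.
New steady state M_∞ = F₁/k = F₁·τ = 0.5237 × 1.544 = 0.80843 Tg.
M(t) = M_∞ + (M₀ − M_∞)·e^(−t/τ); t/τ = 2.14/1.544 = 1.386, so e^(−t/τ) = 0.2500.
M(t) = 0.80843 − 0.2059 × 0.2500 = 0.75695 Tg.

0.757 Tg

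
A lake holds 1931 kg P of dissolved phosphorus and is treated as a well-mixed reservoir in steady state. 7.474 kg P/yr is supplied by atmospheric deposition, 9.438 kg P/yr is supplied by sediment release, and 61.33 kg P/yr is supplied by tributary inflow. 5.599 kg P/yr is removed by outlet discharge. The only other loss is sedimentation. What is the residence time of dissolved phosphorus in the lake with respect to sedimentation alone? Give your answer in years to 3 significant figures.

At steady state ΣF_in = ΣF_out.
ΣF_in = 7.474 + 9.438 + 61.33 = 78.242 kg P/yr.
Sedimentation flux = ΣF_in − (5.599) = 78.242 − 5.599 = 72.64 kg P/yr.
τ = M / F = 1931 / 72.64 = 26.58 yr.

26.6 yr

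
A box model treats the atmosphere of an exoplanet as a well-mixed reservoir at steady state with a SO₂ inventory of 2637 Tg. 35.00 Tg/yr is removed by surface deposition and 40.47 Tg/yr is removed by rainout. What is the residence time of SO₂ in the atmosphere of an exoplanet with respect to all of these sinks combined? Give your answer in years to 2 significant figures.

35 yr

Total removal flux = 35.00 + 40.47 = 75.470 Tg/yr.
τ = M / ΣF_out = 2637 / 75.470 = 34.94 yr.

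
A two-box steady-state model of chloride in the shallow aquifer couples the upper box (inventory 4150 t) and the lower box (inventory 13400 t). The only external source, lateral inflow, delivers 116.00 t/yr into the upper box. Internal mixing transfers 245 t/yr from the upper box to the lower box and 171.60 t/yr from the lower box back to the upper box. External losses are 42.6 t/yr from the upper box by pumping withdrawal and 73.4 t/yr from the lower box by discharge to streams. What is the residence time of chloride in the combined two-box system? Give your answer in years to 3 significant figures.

Treat the two boxes together as one reservoir: the mixing fluxes between them are internal recycling, so τ = ΣM / Σ(external losses).
M_total = 4150 + 13400 = 17550 t.
ΣF_external_out = 42.6 + 73.4 = 116.00 t/yr.
τ = M_total / ΣF_ext = 17550 / 116.00 = 151.3 yr.

151 yr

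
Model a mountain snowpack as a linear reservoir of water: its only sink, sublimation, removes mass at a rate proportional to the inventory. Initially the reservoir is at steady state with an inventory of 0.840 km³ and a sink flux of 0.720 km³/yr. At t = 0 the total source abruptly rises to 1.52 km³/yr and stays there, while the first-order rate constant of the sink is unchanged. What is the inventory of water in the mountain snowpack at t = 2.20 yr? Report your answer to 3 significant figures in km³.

The sink rate constant is k = F₀/M₀ = 0.720/0.840 = 0.8571 yr⁻¹.
Solving dM/dt = F₁ − kM with M(0) = M₀ gives M(t) = F₁/k + (M₀ − F₁/k)·e^(−kt).
F₁/k = 1.52/0.8571 = 1.7733 km³; kt = 0.8571 × 2.20 = 1.886, e^(−kt) = 0.1517.
M(2.20) = 1.7733 + (0.840 − 1.7733) × 0.1517 = 1.7733 − 0.1416 = 1.6317 km³.

1.63 km³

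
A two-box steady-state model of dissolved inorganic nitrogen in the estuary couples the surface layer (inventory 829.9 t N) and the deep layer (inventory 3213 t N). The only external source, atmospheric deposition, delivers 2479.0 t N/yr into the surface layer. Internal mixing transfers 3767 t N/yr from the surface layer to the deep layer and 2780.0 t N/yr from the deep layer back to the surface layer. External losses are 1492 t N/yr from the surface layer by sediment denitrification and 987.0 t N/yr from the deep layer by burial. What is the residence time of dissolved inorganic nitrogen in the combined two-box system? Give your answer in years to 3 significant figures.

1.63 yr

For the system as a whole, the A↔B exchange is internal and contributes nothing to the throughput; only the external sinks remove mass.
M_total = 829.9 + 3213 = 4042.9 t N.
ΣF_external_out = 1492 + 987.0 = 2479.0 t N/yr.
τ = M_total / ΣF_ext = 4042.9 / 2479.0 = 1.631 yr.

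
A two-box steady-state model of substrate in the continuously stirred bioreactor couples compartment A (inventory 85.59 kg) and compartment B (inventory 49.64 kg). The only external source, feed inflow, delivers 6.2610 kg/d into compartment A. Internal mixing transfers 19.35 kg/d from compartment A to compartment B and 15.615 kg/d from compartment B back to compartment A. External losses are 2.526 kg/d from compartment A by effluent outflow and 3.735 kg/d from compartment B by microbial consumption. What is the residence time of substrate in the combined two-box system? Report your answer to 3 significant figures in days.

21.6 d

Treat the two boxes together as one reservoir: the mixing fluxes between them are internal recycling, so τ = ΣM / Σ(external losses).
M_total = 85.59 + 49.64 = 135.23 kg.
ΣF_external_out = 2.526 + 3.735 = 6.2610 kg/d.
τ = M_total / ΣF_ext = 135.23 / 6.2610 = 21.60 d.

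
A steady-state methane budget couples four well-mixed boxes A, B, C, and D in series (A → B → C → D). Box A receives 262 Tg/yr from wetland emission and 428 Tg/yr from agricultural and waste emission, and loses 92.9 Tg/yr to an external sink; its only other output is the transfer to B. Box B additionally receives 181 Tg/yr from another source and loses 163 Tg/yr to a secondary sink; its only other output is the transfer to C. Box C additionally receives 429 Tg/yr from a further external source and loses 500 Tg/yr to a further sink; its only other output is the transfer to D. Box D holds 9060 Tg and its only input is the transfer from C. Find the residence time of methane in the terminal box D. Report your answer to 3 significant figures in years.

Box A: F(A→B) = (262 + 428) − 92.9 = 597.10 Tg/yr.
Box B: F(B→C) = (597.10 + 181) − 163 = 615.10 Tg/yr.
Box C: F(C→D) = (615.10 + 429) − 500 = 544.10 Tg/yr.
Box D throughput = its input = 544.10 Tg/yr; τ = 9060 / 544.10 = 16.65 yr.

16.7 yr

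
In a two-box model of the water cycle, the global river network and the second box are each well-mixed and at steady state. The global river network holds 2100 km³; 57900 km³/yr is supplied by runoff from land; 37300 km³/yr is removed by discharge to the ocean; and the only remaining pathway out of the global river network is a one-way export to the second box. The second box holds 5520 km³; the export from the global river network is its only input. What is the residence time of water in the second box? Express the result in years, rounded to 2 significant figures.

0.27 yr

Balance the global river network: ΣF_in = 57900 km³/yr.
Export to the second box = ΣF_in − (37300) = 20600 km³/yr.
At steady state the output of the second box equals its input, 20600 km³/yr.
τ = M / F = 5520 / 20600 = 0.2680 yr.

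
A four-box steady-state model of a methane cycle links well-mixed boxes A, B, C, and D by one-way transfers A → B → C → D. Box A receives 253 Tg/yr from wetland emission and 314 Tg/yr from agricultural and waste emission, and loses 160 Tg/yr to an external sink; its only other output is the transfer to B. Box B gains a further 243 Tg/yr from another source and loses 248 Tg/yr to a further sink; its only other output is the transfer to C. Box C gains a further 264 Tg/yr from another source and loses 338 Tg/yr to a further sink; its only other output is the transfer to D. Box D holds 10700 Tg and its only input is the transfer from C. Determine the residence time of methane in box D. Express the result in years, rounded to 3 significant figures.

Box A: F(A→B) = (253 + 314) − 160 = 407.00 Tg/yr.
Box B: F(B→C) = (407.00 + 243) − 248 = 402.00 Tg/yr.
Box C: F(C→D) = (402.00 + 264) − 338 = 328.00 Tg/yr.
Box D throughput = its input = 328.00 Tg/yr; τ = 10700 / 328.00 = 32.62 yr.

32.6 yr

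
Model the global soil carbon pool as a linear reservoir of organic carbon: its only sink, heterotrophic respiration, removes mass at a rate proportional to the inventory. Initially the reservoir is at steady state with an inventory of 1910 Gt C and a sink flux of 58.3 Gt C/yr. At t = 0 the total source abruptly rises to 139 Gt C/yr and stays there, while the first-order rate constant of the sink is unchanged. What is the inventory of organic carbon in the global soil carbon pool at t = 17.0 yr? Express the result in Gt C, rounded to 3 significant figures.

2980 Gt C

τ = M₀/F₀ = 1910/58.3 = 32.76 yr; rate constant k = 1/τ.
New steady state M_∞ = F₁/k = F₁·τ = 139 × 32.76 = 4553.9 Gt C.
M(t) = M_∞ + (M₀ − M_∞)·e^(−t/τ); t/τ = 17.0/32.76 = 0.5189, so e^(−t/τ) = 0.5952.
M(t) = 4553.9 − 2644 × 0.5952 = 2980.3 Gt C.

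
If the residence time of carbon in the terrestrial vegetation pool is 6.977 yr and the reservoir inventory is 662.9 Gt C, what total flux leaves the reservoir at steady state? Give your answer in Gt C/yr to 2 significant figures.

F = M / τ = 662.9 / 6.977 = 95.01 Gt C/yr.

95 Gt C/yr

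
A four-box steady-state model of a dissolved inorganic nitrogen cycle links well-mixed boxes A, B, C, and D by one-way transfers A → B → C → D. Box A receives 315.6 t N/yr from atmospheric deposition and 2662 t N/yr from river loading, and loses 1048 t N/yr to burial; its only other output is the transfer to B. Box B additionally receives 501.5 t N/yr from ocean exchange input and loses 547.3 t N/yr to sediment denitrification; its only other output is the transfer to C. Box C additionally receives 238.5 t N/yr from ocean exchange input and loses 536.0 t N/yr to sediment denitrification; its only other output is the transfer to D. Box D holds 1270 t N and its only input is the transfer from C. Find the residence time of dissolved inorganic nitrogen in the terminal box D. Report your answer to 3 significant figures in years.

0.801 yr

Box A: F(A→B) = (315.6 + 2662) − 1048 = 1929.6 t N/yr.
Box B: F(B→C) = (1929.6 + 501.5) − 547.3 = 1883.8 t N/yr.
Box C: F(C→D) = (1883.8 + 238.5) − 536.0 = 1586.3 t N/yr.
Box D throughput = its input = 1586.3 t N/yr; τ = 1270 / 1586.3 = 0.8006 yr.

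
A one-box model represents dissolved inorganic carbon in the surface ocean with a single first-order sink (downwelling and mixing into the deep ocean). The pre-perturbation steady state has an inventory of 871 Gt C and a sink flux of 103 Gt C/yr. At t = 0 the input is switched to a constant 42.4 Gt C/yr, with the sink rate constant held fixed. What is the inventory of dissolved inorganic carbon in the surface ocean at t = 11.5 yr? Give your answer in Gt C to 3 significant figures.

The sink rate constant is k = F₀/M₀ = 103/871 = 0.1183 yr⁻¹.
Solving dM/dt = F₁ − kM with M(0) = M₀ gives M(t) = F₁/k + (M₀ − F₁/k)·e^(−kt).
F₁/k = 42.4/0.1183 = 358.55 Gt C; kt = 0.1183 × 11.5 = 1.360, e^(−kt) = 0.2567.
M(11.5) = 358.55 + (871 − 358.55) × 0.2567 = 358.55 + 131.5 = 490.08 Gt C.

490 Gt C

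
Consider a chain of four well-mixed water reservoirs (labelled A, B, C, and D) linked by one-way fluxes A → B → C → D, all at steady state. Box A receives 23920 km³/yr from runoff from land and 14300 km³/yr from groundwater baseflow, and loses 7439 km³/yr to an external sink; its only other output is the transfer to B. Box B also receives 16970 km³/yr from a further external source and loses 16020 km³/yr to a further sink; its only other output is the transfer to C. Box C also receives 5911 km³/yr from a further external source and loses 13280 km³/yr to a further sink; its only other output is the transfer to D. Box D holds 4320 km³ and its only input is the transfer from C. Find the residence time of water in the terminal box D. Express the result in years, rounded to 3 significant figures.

Box A: F(A→B) = (23920 + 14300) − 7439 = 30781 km³/yr.
Box B: F(B→C) = (30781 + 16970) − 16020 = 31731 km³/yr.
Box C: F(C→D) = (31731 + 5911) − 13280 = 24362 km³/yr.
Box D throughput = its input = 24362 km³/yr; τ = 4320 / 24362 = 0.1773 yr.

0.177 yr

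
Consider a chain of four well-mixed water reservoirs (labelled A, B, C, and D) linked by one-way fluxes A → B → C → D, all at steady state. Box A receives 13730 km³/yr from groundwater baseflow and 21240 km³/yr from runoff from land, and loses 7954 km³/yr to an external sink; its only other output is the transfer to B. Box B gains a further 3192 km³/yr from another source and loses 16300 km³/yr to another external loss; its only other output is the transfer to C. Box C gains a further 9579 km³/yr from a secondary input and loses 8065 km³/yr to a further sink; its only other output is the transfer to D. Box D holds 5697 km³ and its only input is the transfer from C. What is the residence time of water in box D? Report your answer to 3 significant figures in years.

0.369 yr

Box A: F(A→B) = (13730 + 21240) − 7954 = 27016 km³/yr.
Box B: F(B→C) = (27016 + 3192) − 16300 = 13908 km³/yr.
Box C: F(C→D) = (13908 + 9579) − 8065 = 15422 km³/yr.
Box D throughput = its input = 15422 km³/yr; τ = 5697 / 15422 = 0.3694 yr.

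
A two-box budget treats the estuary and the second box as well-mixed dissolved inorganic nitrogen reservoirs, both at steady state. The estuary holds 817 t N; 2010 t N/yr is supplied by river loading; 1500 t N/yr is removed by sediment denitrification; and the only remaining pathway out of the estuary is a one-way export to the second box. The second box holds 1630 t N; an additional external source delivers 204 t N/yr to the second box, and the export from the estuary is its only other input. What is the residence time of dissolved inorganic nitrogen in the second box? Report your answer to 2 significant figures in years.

Balance the estuary: ΣF_in = 2010.0 t N/yr.
Export to the second box = ΣF_in − (1500) = 510.00 t N/yr.
Total input to the second box = 510.00 + 204 = 714.00 t N/yr; at steady state this equals its total output.
τ = M / F = 1630 / 714.00 = 2.283 yr.

2.3 yr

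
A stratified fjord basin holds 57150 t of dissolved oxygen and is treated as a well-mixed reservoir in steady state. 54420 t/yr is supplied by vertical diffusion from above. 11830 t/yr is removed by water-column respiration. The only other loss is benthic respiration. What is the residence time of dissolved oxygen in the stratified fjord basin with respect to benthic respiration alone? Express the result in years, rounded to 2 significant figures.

At steady state ΣF_in = ΣF_out.
ΣF_in = 54420 t/yr.
Benthic respiration flux = ΣF_in − (11830) = 54420 − 11830 = 42590 t/yr.
τ = M / F = 57150 / 42590 = 1.342 yr.

1.3 yr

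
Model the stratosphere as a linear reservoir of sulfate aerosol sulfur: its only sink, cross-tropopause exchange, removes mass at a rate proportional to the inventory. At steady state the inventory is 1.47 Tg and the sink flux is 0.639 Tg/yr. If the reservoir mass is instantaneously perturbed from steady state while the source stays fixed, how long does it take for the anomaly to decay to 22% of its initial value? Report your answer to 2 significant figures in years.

3.5 yr

For a linear reservoir the anomaly decays as exp(−t/τ) with τ = M/F = 1.47/0.639 = 2.300 yr.
exp(−t/τ) = 0.22 ⇒ t = −τ ln(0.22) = 2.300 × 1.514 = 3.483 yr.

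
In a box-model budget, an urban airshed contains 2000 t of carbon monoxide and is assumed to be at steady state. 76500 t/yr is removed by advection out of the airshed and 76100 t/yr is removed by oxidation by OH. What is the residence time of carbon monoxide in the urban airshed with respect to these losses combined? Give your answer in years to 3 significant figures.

0.0131 yr

Total removal = 76500 + 76100 = 152600 t/yr.
τ = M / ΣF_out = 2000 / 152600 = 0.01311 yr.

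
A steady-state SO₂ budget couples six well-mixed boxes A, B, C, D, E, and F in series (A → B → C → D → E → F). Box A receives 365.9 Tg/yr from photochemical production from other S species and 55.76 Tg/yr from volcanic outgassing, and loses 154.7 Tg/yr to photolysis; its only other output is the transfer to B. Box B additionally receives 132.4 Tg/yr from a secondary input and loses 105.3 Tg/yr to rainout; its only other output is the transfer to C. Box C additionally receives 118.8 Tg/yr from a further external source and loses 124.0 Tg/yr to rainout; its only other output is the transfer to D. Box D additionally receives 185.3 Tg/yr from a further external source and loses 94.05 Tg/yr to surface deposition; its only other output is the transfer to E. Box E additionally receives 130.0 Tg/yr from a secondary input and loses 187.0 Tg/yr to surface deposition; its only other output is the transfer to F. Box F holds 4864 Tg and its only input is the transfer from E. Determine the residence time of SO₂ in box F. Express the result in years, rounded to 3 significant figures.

15.1 yr

Box A: F(A→B) = (365.9 + 55.76) − 154.7 = 266.96 Tg/yr.
Box B: F(B→C) = (266.96 + 132.4) − 105.3 = 294.06 Tg/yr.
Box C: F(C→D) = (294.06 + 118.8) − 124.0 = 288.86 Tg/yr.
Box D: F(D→E) = (288.86 + 185.3) − 94.05 = 380.11 Tg/yr.
Box E: F(E→F) = (380.11 + 130.0) − 187.0 = 323.11 Tg/yr.
Box F throughput = its input = 323.11 Tg/yr; τ = 4864 / 323.11 = 15.05 yr.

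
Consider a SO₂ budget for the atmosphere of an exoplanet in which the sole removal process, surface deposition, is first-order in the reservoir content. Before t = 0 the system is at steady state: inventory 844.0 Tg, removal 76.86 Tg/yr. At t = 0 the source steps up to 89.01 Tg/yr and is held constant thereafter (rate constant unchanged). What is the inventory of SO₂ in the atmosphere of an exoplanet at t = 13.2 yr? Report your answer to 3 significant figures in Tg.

Residence time τ = M₀/F₀ = 10.98 yr. The eventual steady state is M_∞ = M₀·(F₁/F₀) = 844.0 × 89.01/76.86 = 977.42 Tg.
The anomaly ΔM(t) = M(t) − M_∞ decays as ΔM₀·e^(−t/τ) with ΔM₀ = 844.0 − 977.42 = −133.4 Tg.
At t = 13.2 yr, e^(−t/τ) = e^(−1.202) = 0.3006, so ΔM = −40.10 Tg and M = 977.42 − 40.10 = 937.32 Tg.

937 Tg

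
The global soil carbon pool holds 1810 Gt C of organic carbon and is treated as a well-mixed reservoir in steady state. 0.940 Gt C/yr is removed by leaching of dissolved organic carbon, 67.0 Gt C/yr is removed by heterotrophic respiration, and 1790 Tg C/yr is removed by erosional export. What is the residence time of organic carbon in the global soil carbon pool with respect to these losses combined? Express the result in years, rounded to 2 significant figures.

26 yr

Convert the erosional export flux: 1790 Tg C/yr = 1.790 Gt C/yr.
Total removal = 0.9400 + 67.00 + 1.790 = 69.730 Gt C/yr.
τ = M / ΣF_out = 1810 / 69.730 = 25.96 yr.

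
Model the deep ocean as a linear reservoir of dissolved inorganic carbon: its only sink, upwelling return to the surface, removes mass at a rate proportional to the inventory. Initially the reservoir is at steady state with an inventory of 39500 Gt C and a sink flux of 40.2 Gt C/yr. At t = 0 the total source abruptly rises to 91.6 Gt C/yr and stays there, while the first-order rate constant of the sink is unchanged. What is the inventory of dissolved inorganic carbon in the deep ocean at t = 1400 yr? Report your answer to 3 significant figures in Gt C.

77900 Gt C

The sink rate constant is k = F₀/M₀ = 40.2/39500 = 0.001018 yr⁻¹.
Solving dM/dt = F₁ − kM with M(0) = M₀ gives M(t) = F₁/k + (M₀ − F₁/k)·e^(−kt).
F₁/k = 91.6/0.001018 = 90005 Gt C; kt = 0.001018 × 1400 = 1.425, e^(−kt) = 0.2406.
M(1400) = 90005 + (39500 − 90005) × 0.2406 = 90005 − 12150 = 77856 Gt C.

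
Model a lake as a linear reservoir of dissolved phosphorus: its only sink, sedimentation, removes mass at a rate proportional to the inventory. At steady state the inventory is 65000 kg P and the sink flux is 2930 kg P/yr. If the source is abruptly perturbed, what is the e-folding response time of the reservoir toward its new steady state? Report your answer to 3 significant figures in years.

22.2 yr

For a linear reservoir the response time equals the residence time τ = M/F.
τ = 65000 / 2930 = 22.18 yr.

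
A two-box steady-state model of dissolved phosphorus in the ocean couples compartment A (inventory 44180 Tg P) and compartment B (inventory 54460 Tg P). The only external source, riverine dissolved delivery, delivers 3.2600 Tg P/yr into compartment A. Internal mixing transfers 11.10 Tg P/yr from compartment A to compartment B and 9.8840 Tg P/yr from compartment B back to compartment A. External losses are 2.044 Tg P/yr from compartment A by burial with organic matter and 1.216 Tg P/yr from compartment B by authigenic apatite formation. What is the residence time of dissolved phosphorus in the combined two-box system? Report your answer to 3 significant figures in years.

30300 yr

Treat the two boxes together as one reservoir: the mixing fluxes between them are internal recycling, so τ = ΣM / Σ(external losses).
M_total = 44180 + 54460 = 98640 Tg P.
ΣF_external_out = 2.044 + 1.216 = 3.2600 Tg P/yr.
τ = M_total / ΣF_ext = 98640 / 3.2600 = 30260 yr.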